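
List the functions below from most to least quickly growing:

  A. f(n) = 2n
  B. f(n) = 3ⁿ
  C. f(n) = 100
B > A > C

Comparing growth rates:
B = 3ⁿ is O(3ⁿ)
A = 2n is O(n)
C = 100 is O(1)

Therefore, the order from fastest to slowest is: B > A > C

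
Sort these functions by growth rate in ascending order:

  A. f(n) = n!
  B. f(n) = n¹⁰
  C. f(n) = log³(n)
C < B < A

Comparing growth rates:
C = log³(n) is O(log³ n)
B = n¹⁰ is O(n¹⁰)
A = n! is O(n!)

Therefore, the order from slowest to fastest is: C < B < A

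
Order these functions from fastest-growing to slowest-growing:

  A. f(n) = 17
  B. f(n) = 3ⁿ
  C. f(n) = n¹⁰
B > C > A

Comparing growth rates:
B = 3ⁿ is O(3ⁿ)
C = n¹⁰ is O(n¹⁰)
A = 17 is O(1)

Therefore, the order from fastest to slowest is: B > C > A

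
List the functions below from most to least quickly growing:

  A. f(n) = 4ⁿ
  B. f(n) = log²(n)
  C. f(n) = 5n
A > C > B

Comparing growth rates:
A = 4ⁿ is O(4ⁿ)
C = 5n is O(n)
B = log²(n) is O(log² n)

Therefore, the order from fastest to slowest is: A > C > B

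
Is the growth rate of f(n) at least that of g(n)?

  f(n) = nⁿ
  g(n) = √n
True

f(n) = nⁿ is O(nⁿ), and g(n) = √n is O(√n).
Since O(nⁿ) grows at least as fast as O(√n), f(n) = Ω(g(n)) is true.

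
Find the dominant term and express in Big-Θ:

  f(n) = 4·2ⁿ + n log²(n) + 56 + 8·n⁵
Θ(2ⁿ)

Order the terms by growth rate: 56 ≺ n log²(n) ≺ 8·n⁵ ≺ 4·2ⁿ.
The fastest-growing term 4·2ⁿ dominates as n → ∞; dropping its constant factor gives Θ(2ⁿ).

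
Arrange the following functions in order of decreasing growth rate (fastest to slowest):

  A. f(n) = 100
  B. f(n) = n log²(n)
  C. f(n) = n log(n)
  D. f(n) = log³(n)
B > C > D > A

Comparing growth rates:
B = n log²(n) is O(n log² n)
C = n log(n) is O(n log n)
D = log³(n) is O(log³ n)
A = 100 is O(1)

Therefore, the order from fastest to slowest is: B > C > D > A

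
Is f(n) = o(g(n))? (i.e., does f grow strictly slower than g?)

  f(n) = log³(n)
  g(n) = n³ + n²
True

f(n) = log³(n) is O(log³ n), and g(n) = n³ + n² is O(n³).
Since O(log³ n) grows strictly slower than O(n³), f(n) = o(g(n)) is true.
This means lim(n→∞) f(n)/g(n) = 0.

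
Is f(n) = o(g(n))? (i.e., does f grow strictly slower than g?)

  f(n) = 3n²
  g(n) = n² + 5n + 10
False

f(n) = 3n² is O(n²), and g(n) = n² + 5n + 10 is O(n²).
Since they have the same growth rate, f(n) = o(g(n)) is false.
(f = o(g) requires f to grow strictly slower, not equal.)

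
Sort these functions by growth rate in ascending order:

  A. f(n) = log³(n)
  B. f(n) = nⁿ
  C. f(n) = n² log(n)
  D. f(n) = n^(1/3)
A < D < C < B

Comparing growth rates:
A = log³(n) is O(log³ n)
D = n^(1/3) is O(n^(1/3))
C = n² log(n) is O(n² log n)
B = nⁿ is O(nⁿ)

Therefore, the order from slowest to fastest is: A < D < C < B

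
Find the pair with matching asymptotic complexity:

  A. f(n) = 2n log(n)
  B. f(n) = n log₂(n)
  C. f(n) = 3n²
A and B

Examining each function:
  A. 2n log(n) is O(n log n)
  B. n log₂(n) is O(n log n)
  C. 3n² is O(n²)

Functions A and B both have the same complexity class.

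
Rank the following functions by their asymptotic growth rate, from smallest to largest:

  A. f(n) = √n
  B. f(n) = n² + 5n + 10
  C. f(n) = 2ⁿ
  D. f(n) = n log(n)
A < D < B < C

Comparing growth rates:
A = √n is O(√n)
D = n log(n) is O(n log n)
B = n² + 5n + 10 is O(n²)
C = 2ⁿ is O(2ⁿ)

Therefore, the order from slowest to fastest is: A < D < B < C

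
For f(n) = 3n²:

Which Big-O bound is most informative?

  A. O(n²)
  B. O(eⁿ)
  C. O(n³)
A

f(n) = 3n² is O(n²).
All listed options are valid Big-O bounds (upper bounds),
but O(n²) is the tightest (smallest valid bound).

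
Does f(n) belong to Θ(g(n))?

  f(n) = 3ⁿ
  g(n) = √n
False

f(n) = 3ⁿ is O(3ⁿ), and g(n) = √n is O(√n).
Since they have different growth rates, f(n) = Θ(g(n)) is false.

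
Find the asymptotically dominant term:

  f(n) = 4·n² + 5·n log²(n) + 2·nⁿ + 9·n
2·nⁿ

Looking at each term:
  - 4·n² is O(n²)
  - 5·n log²(n) is O(n log² n)
  - 2·nⁿ is O(nⁿ)
  - 9·n is O(n)

The term 2·nⁿ (O(nⁿ)) grows fastest and dominates all others.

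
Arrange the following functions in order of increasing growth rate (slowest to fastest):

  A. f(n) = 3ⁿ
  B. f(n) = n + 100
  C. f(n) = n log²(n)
B < C < A

Comparing growth rates:
B = n + 100 is O(n)
C = n log²(n) is O(n log² n)
A = 3ⁿ is O(3ⁿ)

Therefore, the order from slowest to fastest is: B < C < A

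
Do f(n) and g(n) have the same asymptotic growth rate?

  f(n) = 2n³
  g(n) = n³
True

f(n) = 2n³ and g(n) = n³ are both O(n³).
Since they have the same asymptotic growth rate, f(n) = Θ(g(n)) is true.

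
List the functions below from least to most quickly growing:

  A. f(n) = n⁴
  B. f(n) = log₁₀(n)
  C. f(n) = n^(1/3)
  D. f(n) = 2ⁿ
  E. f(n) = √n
B < C < E < A < D

Comparing growth rates:
B = log₁₀(n) is O(log n)
C = n^(1/3) is O(n^(1/3))
E = √n is O(√n)
A = n⁴ is O(n⁴)
D = 2ⁿ is O(2ⁿ)

Therefore, the order from slowest to fastest is: B < C < E < A < D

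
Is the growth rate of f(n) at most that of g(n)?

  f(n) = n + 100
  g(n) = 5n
True

f(n) = n + 100 and g(n) = 5n are both O(n).
Big-O permits equal growth rates (f ≤ c·g for some c), so f(n) = O(g(n)) is true.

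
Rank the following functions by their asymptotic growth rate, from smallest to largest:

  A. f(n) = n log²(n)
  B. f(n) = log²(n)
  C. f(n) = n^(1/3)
B < C < A

Comparing growth rates:
B = log²(n) is O(log² n)
C = n^(1/3) is O(n^(1/3))
A = n log²(n) is O(n log² n)

Therefore, the order from slowest to fastest is: B < C < A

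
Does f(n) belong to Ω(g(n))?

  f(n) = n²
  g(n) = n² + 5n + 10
True

f(n) = n² and g(n) = n² + 5n + 10 are both O(n²).
Big-Ω permits equal growth rates (f ≥ c·g for some c > 0), so f(n) = Ω(g(n)) is true.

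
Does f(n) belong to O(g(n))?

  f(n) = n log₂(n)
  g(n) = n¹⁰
True

f(n) = n log₂(n) is O(n log n), and g(n) = n¹⁰ is O(n¹⁰).
Since O(n log n) ⊆ O(n¹⁰) (f grows no faster than g), f(n) = O(g(n)) is true.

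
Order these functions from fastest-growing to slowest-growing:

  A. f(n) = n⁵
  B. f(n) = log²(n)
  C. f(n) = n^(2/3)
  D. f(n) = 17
A > C > B > D

Comparing growth rates:
A = n⁵ is O(n⁵)
C = n^(2/3) is O(n^(2/3))
B = log²(n) is O(log² n)
D = 17 is O(1)

Therefore, the order from fastest to slowest is: A > C > B > D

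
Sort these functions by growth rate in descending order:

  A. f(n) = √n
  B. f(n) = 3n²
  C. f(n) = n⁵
C > B > A

Comparing growth rates:
C = n⁵ is O(n⁵)
B = 3n² is O(n²)
A = √n is O(√n)

Therefore, the order from fastest to slowest is: C > B > A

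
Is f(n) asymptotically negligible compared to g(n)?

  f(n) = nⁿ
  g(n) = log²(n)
False

f(n) = nⁿ is O(nⁿ), and g(n) = log²(n) is O(log² n).
Since O(nⁿ) grows faster than or equal to O(log² n), f(n) = o(g(n)) is false.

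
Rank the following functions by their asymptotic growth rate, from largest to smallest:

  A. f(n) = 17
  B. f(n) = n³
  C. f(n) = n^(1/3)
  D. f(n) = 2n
B > D > C > A

Comparing growth rates:
B = n³ is O(n³)
D = 2n is O(n)
C = n^(1/3) is O(n^(1/3))
A = 17 is O(1)

Therefore, the order from fastest to slowest is: B > D > C > A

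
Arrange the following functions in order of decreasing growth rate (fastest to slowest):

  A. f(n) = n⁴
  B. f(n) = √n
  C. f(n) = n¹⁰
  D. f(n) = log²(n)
C > A > B > D

Comparing growth rates:
C = n¹⁰ is O(n¹⁰)
A = n⁴ is O(n⁴)
B = √n is O(√n)
D = log²(n) is O(log² n)

Therefore, the order from fastest to slowest is: C > A > B > D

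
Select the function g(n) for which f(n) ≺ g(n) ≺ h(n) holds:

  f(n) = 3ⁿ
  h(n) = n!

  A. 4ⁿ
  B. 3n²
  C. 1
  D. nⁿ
A

We need g(n) with 3ⁿ = o(g(n)) and g(n) = o(n!), i.e. O(3ⁿ) ≺ g ≺ O(n!).
Check each option:
  A. 4ⁿ — O(4ⁿ) is strictly between O(3ⁿ) and O(n!) ✓
  B. 3n² — O(n²) does not grow strictly faster than f(n)
  C. 1 — O(1) does not grow strictly faster than f(n)
  D. nⁿ — O(nⁿ) does not grow strictly slower than h(n)

Only option A (4ⁿ) lies strictly between.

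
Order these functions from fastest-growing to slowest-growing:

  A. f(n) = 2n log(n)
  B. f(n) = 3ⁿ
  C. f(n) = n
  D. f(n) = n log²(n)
B > D > A > C

Comparing growth rates:
B = 3ⁿ is O(3ⁿ)
D = n log²(n) is O(n log² n)
A = 2n log(n) is O(n log n)
C = n is O(n)

Therefore, the order from fastest to slowest is: B > D > A > C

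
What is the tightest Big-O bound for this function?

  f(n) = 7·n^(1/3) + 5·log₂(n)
O(n^(1/3))

The dominant term in 7·n^(1/3) + 5·log₂(n) is 7·n^(1/3), which is Θ(n^(1/3)).
Lower-order terms (5·log₂(n)) are asymptotically negligible.
Constants are absorbed, so the tightest bound is O(n^(1/3)).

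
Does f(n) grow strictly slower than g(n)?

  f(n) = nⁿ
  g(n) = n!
False

f(n) = nⁿ is O(nⁿ), and g(n) = n! is O(n!).
Since O(nⁿ) grows faster than or equal to O(n!), f(n) = o(g(n)) is false.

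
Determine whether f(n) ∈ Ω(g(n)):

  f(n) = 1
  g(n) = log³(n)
False

f(n) = 1 is O(1), and g(n) = log³(n) is O(log³ n).
Since O(1) grows slower than O(log³ n), f(n) = Ω(g(n)) is false.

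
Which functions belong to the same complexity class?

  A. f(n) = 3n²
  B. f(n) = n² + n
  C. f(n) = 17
A and B

Examining each function:
  A. 3n² is O(n²)
  B. n² + n is O(n²)
  C. 17 is O(1)

Functions A and B both have the same complexity class.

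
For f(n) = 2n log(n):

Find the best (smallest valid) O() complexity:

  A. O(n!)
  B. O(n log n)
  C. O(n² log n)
B

f(n) = 2n log(n) is O(n log n).
All listed options are valid Big-O bounds (upper bounds),
but O(n log n) is the tightest (smallest valid bound).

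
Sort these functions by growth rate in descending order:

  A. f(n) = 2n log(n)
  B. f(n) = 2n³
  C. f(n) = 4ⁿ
C > B > A

Comparing growth rates:
C = 4ⁿ is O(4ⁿ)
B = 2n³ is O(n³)
A = 2n log(n) is O(n log n)

Therefore, the order from fastest to slowest is: C > B > A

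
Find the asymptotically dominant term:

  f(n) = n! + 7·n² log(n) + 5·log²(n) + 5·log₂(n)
n!

Looking at each term:
  - n! is O(n!)
  - 7·n² log(n) is O(n² log n)
  - 5·log²(n) is O(log² n)
  - 5·log₂(n) is O(log n)

The term n! (O(n!)) grows fastest and dominates all others.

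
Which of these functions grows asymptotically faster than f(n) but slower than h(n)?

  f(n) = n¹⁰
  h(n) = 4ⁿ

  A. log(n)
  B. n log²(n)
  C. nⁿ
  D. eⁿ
D

We need g(n) with n¹⁰ = o(g(n)) and g(n) = o(4ⁿ), i.e. O(n¹⁰) ≺ g ≺ O(4ⁿ).
Check each option:
  A. log(n) — O(log n) does not grow strictly faster than f(n)
  B. n log²(n) — O(n log² n) does not grow strictly faster than f(n)
  C. nⁿ — O(nⁿ) does not grow strictly slower than h(n)
  D. eⁿ — O(eⁿ) is strictly between O(n¹⁰) and O(4ⁿ) ✓

Only option D (eⁿ) lies strictly between.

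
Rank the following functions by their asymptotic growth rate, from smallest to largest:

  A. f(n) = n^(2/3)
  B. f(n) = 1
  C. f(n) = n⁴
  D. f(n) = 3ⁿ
B < A < C < D

Comparing growth rates:
B = 1 is O(1)
A = n^(2/3) is O(n^(2/3))
C = n⁴ is O(n⁴)
D = 3ⁿ is O(3ⁿ)

Therefore, the order from slowest to fastest is: B < A < C < D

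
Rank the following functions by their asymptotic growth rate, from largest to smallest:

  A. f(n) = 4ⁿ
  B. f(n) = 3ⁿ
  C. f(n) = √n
A > B > C

Comparing growth rates:
A = 4ⁿ is O(4ⁿ)
B = 3ⁿ is O(3ⁿ)
C = √n is O(√n)

Therefore, the order from fastest to slowest is: A > B > C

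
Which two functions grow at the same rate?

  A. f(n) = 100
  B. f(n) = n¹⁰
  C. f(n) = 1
A and C

Examining each function:
  A. 100 is O(1)
  B. n¹⁰ is O(n¹⁰)
  C. 1 is O(1)

Functions A and C both have the same complexity class.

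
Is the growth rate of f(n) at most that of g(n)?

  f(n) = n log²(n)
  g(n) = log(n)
False

f(n) = n log²(n) is O(n log² n), and g(n) = log(n) is O(log n).
Since O(n log² n) grows faster than O(log n), f(n) = O(g(n)) is false.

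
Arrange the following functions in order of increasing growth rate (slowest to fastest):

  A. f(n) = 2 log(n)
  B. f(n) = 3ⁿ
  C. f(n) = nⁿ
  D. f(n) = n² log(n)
A < D < B < C

Comparing growth rates:
A = 2 log(n) is O(log n)
D = n² log(n) is O(n² log n)
B = 3ⁿ is O(3ⁿ)
C = nⁿ is O(nⁿ)

Therefore, the order from slowest to fastest is: A < D < B < C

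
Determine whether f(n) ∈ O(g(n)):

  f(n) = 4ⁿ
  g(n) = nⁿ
True

f(n) = 4ⁿ is O(4ⁿ), and g(n) = nⁿ is O(nⁿ).
Since O(4ⁿ) ⊆ O(nⁿ) (f grows no faster than g), f(n) = O(g(n)) is true.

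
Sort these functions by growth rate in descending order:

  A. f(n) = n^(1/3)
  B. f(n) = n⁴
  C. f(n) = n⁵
C > B > A

Comparing growth rates:
C = n⁵ is O(n⁵)
B = n⁴ is O(n⁴)
A = n^(1/3) is O(n^(1/3))

Therefore, the order from fastest to slowest is: C > B > A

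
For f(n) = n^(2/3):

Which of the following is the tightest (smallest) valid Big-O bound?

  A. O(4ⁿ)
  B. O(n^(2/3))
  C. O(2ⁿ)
B

f(n) = n^(2/3) is O(n^(2/3)).
All listed options are valid Big-O bounds (upper bounds),
but O(n^(2/3)) is the tightest (smallest valid bound).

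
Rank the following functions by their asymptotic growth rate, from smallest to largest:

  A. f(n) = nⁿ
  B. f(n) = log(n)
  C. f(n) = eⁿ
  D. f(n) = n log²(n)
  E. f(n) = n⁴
B < D < E < C < A

Comparing growth rates:
B = log(n) is O(log n)
D = n log²(n) is O(n log² n)
E = n⁴ is O(n⁴)
C = eⁿ is O(eⁿ)
A = nⁿ is O(nⁿ)

Therefore, the order from slowest to fastest is: B < D < E < C < A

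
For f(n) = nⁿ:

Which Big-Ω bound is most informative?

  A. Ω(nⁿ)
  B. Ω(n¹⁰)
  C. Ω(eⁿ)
A

f(n) = nⁿ is Ω(nⁿ).
All listed options are valid Big-Ω bounds (lower bounds),
but Ω(nⁿ) is the tightest (largest valid bound).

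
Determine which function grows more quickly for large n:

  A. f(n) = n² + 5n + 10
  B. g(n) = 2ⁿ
B

f(n) = n² + 5n + 10 is O(n²), while g(n) = 2ⁿ is O(2ⁿ).
Since O(2ⁿ) grows faster than O(n²), g(n) dominates.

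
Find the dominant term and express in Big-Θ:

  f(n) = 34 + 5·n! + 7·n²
Θ(n!)

Order the terms by growth rate: 34 ≺ 7·n² ≺ 5·n!.
The fastest-growing term 5·n! dominates as n → ∞; dropping its constant factor gives Θ(n!).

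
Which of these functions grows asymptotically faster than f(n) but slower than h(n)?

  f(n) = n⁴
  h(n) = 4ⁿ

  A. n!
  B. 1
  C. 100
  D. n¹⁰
D

We need g(n) with n⁴ = o(g(n)) and g(n) = o(4ⁿ), i.e. O(n⁴) ≺ g ≺ O(4ⁿ).
Check each option:
  A. n! — O(n!) does not grow strictly slower than h(n)
  B. 1 — O(1) does not grow strictly faster than f(n)
  C. 100 — O(1) does not grow strictly faster than f(n)
  D. n¹⁰ — O(n¹⁰) is strictly between O(n⁴) and O(4ⁿ) ✓

Only option D (n¹⁰) lies strictly between.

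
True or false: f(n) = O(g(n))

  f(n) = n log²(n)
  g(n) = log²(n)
False

f(n) = n log²(n) is O(n log² n), and g(n) = log²(n) is O(log² n).
Since O(n log² n) grows faster than O(log² n), f(n) = O(g(n)) is false.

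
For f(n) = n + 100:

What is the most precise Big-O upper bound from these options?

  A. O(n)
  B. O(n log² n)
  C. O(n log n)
A

f(n) = n + 100 is O(n).
All listed options are valid Big-O bounds (upper bounds),
but O(n) is the tightest (smallest valid bound).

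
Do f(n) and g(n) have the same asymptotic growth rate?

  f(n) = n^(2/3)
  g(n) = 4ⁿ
False

f(n) = n^(2/3) is O(n^(2/3)), and g(n) = 4ⁿ is O(4ⁿ).
Since they have different growth rates, f(n) = Θ(g(n)) is false.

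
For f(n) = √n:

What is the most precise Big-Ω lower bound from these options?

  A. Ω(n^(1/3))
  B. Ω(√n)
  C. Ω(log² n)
B

f(n) = √n is Ω(√n).
All listed options are valid Big-Ω bounds (lower bounds),
but Ω(√n) is the tightest (largest valid bound).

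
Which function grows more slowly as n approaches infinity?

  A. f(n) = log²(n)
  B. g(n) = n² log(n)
A

f(n) = log²(n) is O(log² n), while g(n) = n² log(n) is O(n² log n).
Since O(log² n) grows slower than O(n² log n), f(n) is dominated.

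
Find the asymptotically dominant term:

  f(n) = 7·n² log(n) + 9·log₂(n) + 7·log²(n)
7·n² log(n)

Looking at each term:
  - 7·n² log(n) is O(n² log n)
  - 9·log₂(n) is O(log n)
  - 7·log²(n) is O(log² n)

The term 7·n² log(n) (O(n² log n)) grows fastest and dominates all others.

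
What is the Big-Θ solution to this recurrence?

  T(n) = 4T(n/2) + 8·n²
Θ(n² log n)

Master Theorem: a = 4, b = 2, f(n) = 8·n².
Compute the critical exponent d = log₂(4) = 2.
Compare f(n) = Θ(n²) against n^d:
  k = 2 = d, so f(n) = Θ(n^d) — Case 2.
  Work is balanced across levels: T(n) = Θ(n^d log n) = Θ(n² log n).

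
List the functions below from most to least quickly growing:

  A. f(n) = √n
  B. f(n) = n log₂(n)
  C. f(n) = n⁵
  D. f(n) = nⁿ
D > C > B > A

Comparing growth rates:
D = nⁿ is O(nⁿ)
C = n⁵ is O(n⁵)
B = n log₂(n) is O(n log n)
A = √n is O(√n)

Therefore, the order from fastest to slowest is: D > C > B > A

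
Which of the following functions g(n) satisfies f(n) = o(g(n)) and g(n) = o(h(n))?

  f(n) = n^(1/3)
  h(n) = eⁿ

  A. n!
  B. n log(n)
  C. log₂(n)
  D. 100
B

We need g(n) with n^(1/3) = o(g(n)) and g(n) = o(eⁿ), i.e. O(n^(1/3)) ≺ g ≺ O(eⁿ).
Check each option:
  A. n! — O(n!) does not grow strictly slower than h(n)
  B. n log(n) — O(n log n) is strictly between O(n^(1/3)) and O(eⁿ) ✓
  C. log₂(n) — O(log n) does not grow strictly faster than f(n)
  D. 100 — O(1) does not grow strictly faster than f(n)

Only option B (n log(n)) lies strictly between.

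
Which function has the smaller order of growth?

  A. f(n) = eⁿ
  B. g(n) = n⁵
B

f(n) = eⁿ is O(eⁿ), while g(n) = n⁵ is O(n⁵).
Since O(n⁵) grows slower than O(eⁿ), g(n) is dominated.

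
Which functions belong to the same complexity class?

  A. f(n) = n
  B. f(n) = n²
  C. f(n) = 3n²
B and C

Examining each function:
  A. n is O(n)
  B. n² is O(n²)
  C. 3n² is O(n²)

Functions B and C both have the same complexity class.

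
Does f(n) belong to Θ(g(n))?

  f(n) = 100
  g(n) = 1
True

f(n) = 100 and g(n) = 1 are both O(1).
Since they have the same asymptotic growth rate, f(n) = Θ(g(n)) is true.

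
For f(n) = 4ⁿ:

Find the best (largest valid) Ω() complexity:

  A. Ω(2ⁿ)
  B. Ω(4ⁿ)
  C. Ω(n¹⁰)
B

f(n) = 4ⁿ is Ω(4ⁿ).
All listed options are valid Big-Ω bounds (lower bounds),
but Ω(4ⁿ) is the tightest (largest valid bound).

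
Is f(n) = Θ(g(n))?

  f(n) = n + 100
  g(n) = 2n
True

f(n) = n + 100 and g(n) = 2n are both O(n).
Since they have the same asymptotic growth rate, f(n) = Θ(g(n)) is true.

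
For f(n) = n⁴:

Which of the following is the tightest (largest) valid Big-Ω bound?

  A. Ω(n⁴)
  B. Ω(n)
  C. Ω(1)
A

f(n) = n⁴ is Ω(n⁴).
All listed options are valid Big-Ω bounds (lower bounds),
but Ω(n⁴) is the tightest (largest valid bound).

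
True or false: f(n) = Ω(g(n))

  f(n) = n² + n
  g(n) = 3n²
True

f(n) = n² + n and g(n) = 3n² are both O(n²).
Big-Ω permits equal growth rates (f ≥ c·g for some c > 0), so f(n) = Ω(g(n)) is true.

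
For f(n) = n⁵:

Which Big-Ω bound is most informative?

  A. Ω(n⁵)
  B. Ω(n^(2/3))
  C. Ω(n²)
A

f(n) = n⁵ is Ω(n⁵).
All listed options are valid Big-Ω bounds (lower bounds),
but Ω(n⁵) is the tightest (largest valid bound).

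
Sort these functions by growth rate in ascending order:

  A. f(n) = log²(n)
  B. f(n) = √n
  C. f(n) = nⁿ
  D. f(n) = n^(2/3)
A < B < D < C

Comparing growth rates:
A = log²(n) is O(log² n)
B = √n is O(√n)
D = n^(2/3) is O(n^(2/3))
C = nⁿ is O(nⁿ)

Therefore, the order from slowest to fastest is: A < B < D < C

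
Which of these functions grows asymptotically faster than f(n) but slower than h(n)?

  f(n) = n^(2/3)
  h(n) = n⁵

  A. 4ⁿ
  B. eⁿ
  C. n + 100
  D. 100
C

We need g(n) with n^(2/3) = o(g(n)) and g(n) = o(n⁵), i.e. O(n^(2/3)) ≺ g ≺ O(n⁵).
Check each option:
  A. 4ⁿ — O(4ⁿ) does not grow strictly slower than h(n)
  B. eⁿ — O(eⁿ) does not grow strictly slower than h(n)
  C. n + 100 — O(n) is strictly between O(n^(2/3)) and O(n⁵) ✓
  D. 100 — O(1) does not grow strictly faster than f(n)

Only option C (n + 100) lies strictly between.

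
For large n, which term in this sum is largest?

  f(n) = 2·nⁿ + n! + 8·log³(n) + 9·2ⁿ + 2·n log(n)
2·nⁿ

Looking at each term:
  - 2·nⁿ is O(nⁿ)
  - n! is O(n!)
  - 8·log³(n) is O(log³ n)
  - 9·2ⁿ is O(2ⁿ)
  - 2·n log(n) is O(n log n)

The term 2·nⁿ (O(nⁿ)) grows fastest and dominates all others.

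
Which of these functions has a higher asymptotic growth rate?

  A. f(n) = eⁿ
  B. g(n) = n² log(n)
A

f(n) = eⁿ is O(eⁿ), while g(n) = n² log(n) is O(n² log n).
Since O(eⁿ) grows faster than O(n² log n), f(n) dominates.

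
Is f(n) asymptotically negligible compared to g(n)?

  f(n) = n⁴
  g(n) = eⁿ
True

f(n) = n⁴ is O(n⁴), and g(n) = eⁿ is O(eⁿ).
Since O(n⁴) grows strictly slower than O(eⁿ), f(n) = o(g(n)) is true.
This means lim(n→∞) f(n)/g(n) = 0.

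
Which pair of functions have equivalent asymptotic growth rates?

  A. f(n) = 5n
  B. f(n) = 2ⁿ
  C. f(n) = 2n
A and C

Examining each function:
  A. 5n is O(n)
  B. 2ⁿ is O(2ⁿ)
  C. 2n is O(n)

Functions A and C both have the same complexity class.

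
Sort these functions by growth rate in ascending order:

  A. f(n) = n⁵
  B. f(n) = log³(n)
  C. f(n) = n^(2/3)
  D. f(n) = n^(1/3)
B < D < C < A

Comparing growth rates:
B = log³(n) is O(log³ n)
D = n^(1/3) is O(n^(1/3))
C = n^(2/3) is O(n^(2/3))
A = n⁵ is O(n⁵)

Therefore, the order from slowest to fastest is: B < D < C < A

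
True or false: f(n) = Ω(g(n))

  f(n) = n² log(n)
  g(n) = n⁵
False

f(n) = n² log(n) is O(n² log n), and g(n) = n⁵ is O(n⁵).
Since O(n² log n) grows slower than O(n⁵), f(n) = Ω(g(n)) is false.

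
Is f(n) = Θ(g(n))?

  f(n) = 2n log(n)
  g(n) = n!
False

f(n) = 2n log(n) is O(n log n), and g(n) = n! is O(n!).
Since they have different growth rates, f(n) = Θ(g(n)) is false.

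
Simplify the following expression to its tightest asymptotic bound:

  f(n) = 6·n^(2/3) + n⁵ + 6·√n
Θ(n⁵)

Order the terms by growth rate: 6·√n ≺ 6·n^(2/3) ≺ n⁵.
The fastest-growing term n⁵ dominates as n → ∞; dropping its constant factor gives Θ(n⁵).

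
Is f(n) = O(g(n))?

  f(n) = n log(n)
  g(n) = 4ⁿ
True

f(n) = n log(n) is O(n log n), and g(n) = 4ⁿ is O(4ⁿ).
Since O(n log n) ⊆ O(4ⁿ) (f grows no faster than g), f(n) = O(g(n)) is true.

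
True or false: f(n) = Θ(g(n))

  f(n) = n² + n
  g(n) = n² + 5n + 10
True

f(n) = n² + n and g(n) = n² + 5n + 10 are both O(n²).
Since they have the same asymptotic growth rate, f(n) = Θ(g(n)) is true.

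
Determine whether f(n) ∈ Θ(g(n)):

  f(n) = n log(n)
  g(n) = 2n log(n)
True

f(n) = n log(n) and g(n) = 2n log(n) are both O(n log n).
Since they have the same asymptotic growth rate, f(n) = Θ(g(n)) is true.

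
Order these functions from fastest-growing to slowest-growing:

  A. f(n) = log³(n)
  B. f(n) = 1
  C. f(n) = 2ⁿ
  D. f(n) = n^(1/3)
C > D > A > B

Comparing growth rates:
C = 2ⁿ is O(2ⁿ)
D = n^(1/3) is O(n^(1/3))
A = log³(n) is O(log³ n)
B = 1 is O(1)

Therefore, the order from fastest to slowest is: C > D > A > B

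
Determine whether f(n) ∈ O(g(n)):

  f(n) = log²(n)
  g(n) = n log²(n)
True

f(n) = log²(n) is O(log² n), and g(n) = n log²(n) is O(n log² n).
Since O(log² n) ⊆ O(n log² n) (f grows no faster than g), f(n) = O(g(n)) is true.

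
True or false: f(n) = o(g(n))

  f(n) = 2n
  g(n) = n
False

f(n) = 2n is O(n), and g(n) = n is O(n).
Since they have the same growth rate, f(n) = o(g(n)) is false.
(f = o(g) requires f to grow strictly slower, not equal.)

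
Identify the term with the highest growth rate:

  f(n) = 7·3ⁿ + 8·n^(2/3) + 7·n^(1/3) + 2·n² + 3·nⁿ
3·nⁿ

Looking at each term:
  - 7·3ⁿ is O(3ⁿ)
  - 8·n^(2/3) is O(n^(2/3))
  - 7·n^(1/3) is O(n^(1/3))
  - 2·n² is O(n²)
  - 3·nⁿ is O(nⁿ)

The term 3·nⁿ (O(nⁿ)) grows fastest and dominates all others.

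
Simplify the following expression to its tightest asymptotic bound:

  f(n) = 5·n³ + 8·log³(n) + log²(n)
Θ(n³)

Order the terms by growth rate: log²(n) ≺ 8·log³(n) ≺ 5·n³.
The fastest-growing term 5·n³ dominates as n → ∞; dropping its constant factor gives Θ(n³).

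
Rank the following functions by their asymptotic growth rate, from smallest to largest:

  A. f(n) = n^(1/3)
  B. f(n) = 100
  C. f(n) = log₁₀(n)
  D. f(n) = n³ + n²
B < C < A < D

Comparing growth rates:
B = 100 is O(1)
C = log₁₀(n) is O(log n)
A = n^(1/3) is O(n^(1/3))
D = n³ + n² is O(n³)

Therefore, the order from slowest to fastest is: B < C < A < D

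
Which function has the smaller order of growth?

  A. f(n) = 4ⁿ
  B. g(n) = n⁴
B

f(n) = 4ⁿ is O(4ⁿ), while g(n) = n⁴ is O(n⁴).
Since O(n⁴) grows slower than O(4ⁿ), g(n) is dominated.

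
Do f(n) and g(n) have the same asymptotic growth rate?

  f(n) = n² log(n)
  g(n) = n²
False

f(n) = n² log(n) is O(n² log n), and g(n) = n² is O(n²).
Since they have different growth rates, f(n) = Θ(g(n)) is false.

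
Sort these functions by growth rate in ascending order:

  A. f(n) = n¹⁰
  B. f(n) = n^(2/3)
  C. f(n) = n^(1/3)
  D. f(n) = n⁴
C < B < D < A

Comparing growth rates:
C = n^(1/3) is O(n^(1/3))
B = n^(2/3) is O(n^(2/3))
D = n⁴ is O(n⁴)
A = n¹⁰ is O(n¹⁰)

Therefore, the order from slowest to fastest is: C < B < D < A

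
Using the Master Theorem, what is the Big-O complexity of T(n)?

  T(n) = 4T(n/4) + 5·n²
Θ(n²)

Master Theorem: a = 4, b = 4, f(n) = 5·n².
Compute the critical exponent d = log₄(4) = 1.
Compare f(n) = Θ(n²) against n^d:
  k = 2 > d = 1, so f(n) = Ω(n^(d+ε)) — Case 3.
  Regularity: a·(n/b)^2/n^2 = a/b^2 = 4/16 < 1 ✓.
  The top-level work dominates: T(n) = Θ(f(n)) = Θ(n²).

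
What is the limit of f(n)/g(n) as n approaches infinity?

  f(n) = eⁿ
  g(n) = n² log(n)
∞

Since eⁿ (O(eⁿ)) grows faster than n² log(n) (O(n² log n)),
the ratio f(n)/g(n) → ∞ as n → ∞.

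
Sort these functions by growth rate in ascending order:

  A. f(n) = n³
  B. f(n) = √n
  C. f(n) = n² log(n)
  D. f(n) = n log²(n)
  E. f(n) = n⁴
B < D < C < A < E

Comparing growth rates:
B = √n is O(√n)
D = n log²(n) is O(n log² n)
C = n² log(n) is O(n² log n)
A = n³ is O(n³)
E = n⁴ is O(n⁴)

Therefore, the order from slowest to fastest is: B < D < C < A < E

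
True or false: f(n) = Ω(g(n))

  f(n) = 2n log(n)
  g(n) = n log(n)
True

f(n) = 2n log(n) and g(n) = n log(n) are both O(n log n).
Big-Ω permits equal growth rates (f ≥ c·g for some c > 0), so f(n) = Ω(g(n)) is true.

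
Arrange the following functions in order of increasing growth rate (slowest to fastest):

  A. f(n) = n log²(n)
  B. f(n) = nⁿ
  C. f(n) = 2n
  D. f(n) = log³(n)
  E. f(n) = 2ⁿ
D < C < A < E < B

Comparing growth rates:
D = log³(n) is O(log³ n)
C = 2n is O(n)
A = n log²(n) is O(n log² n)
E = 2ⁿ is O(2ⁿ)
B = nⁿ is O(nⁿ)

Therefore, the order from slowest to fastest is: D < C < A < E < B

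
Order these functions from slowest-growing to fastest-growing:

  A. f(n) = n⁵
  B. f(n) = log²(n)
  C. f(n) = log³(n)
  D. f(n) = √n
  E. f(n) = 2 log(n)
E < B < C < D < A

Comparing growth rates:
E = 2 log(n) is O(log n)
B = log²(n) is O(log² n)
C = log³(n) is O(log³ n)
D = √n is O(√n)
A = n⁵ is O(n⁵)

Therefore, the order from slowest to fastest is: E < B < C < D < A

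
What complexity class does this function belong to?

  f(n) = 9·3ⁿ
O(3ⁿ)

The dominant term in 9·3ⁿ is 9·3ⁿ, which is Θ(3ⁿ).
Constants are absorbed, so the tightest bound is O(3ⁿ).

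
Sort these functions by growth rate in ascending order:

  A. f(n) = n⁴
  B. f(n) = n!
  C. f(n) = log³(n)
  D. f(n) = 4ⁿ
C < A < D < B

Comparing growth rates:
C = log³(n) is O(log³ n)
A = n⁴ is O(n⁴)
D = 4ⁿ is O(4ⁿ)
B = n! is O(n!)

Therefore, the order from slowest to fastest is: C < A < D < B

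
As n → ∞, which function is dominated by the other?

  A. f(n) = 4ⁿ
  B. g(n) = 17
B

f(n) = 4ⁿ is O(4ⁿ), while g(n) = 17 is O(1).
Since O(1) grows slower than O(4ⁿ), g(n) is dominated.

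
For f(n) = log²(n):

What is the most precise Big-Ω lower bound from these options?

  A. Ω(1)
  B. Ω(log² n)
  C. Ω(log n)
B

f(n) = log²(n) is Ω(log² n).
All listed options are valid Big-Ω bounds (lower bounds),
but Ω(log² n) is the tightest (largest valid bound).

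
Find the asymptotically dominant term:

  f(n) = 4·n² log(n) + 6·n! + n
6·n!

Looking at each term:
  - 4·n² log(n) is O(n² log n)
  - 6·n! is O(n!)
  - n is O(n)

The term 6·n! (O(n!)) grows fastest and dominates all others.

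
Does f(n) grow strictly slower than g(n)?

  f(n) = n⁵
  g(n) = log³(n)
False

f(n) = n⁵ is O(n⁵), and g(n) = log³(n) is O(log³ n).
Since O(n⁵) grows faster than or equal to O(log³ n), f(n) = o(g(n)) is false.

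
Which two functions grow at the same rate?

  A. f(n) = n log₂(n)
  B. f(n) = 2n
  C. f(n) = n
B and C

Examining each function:
  A. n log₂(n) is O(n log n)
  B. 2n is O(n)
  C. n is O(n)

Functions B and C both have the same complexity class.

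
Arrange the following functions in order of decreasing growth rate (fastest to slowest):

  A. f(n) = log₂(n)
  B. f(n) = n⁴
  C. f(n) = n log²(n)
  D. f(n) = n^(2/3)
B > C > D > A

Comparing growth rates:
B = n⁴ is O(n⁴)
C = n log²(n) is O(n log² n)
D = n^(2/3) is O(n^(2/3))
A = log₂(n) is O(log n)

Therefore, the order from fastest to slowest is: B > C > D > A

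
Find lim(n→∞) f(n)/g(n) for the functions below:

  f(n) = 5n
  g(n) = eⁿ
0

Since 5n (O(n)) grows slower than eⁿ (O(eⁿ)),
the ratio f(n)/g(n) → 0 as n → ∞.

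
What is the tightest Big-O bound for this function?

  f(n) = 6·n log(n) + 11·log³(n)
O(n log n)

The dominant term in 6·n log(n) + 11·log³(n) is 6·n log(n), which is Θ(n log n).
Lower-order terms (11·log³(n)) are asymptotically negligible.
Constants are absorbed, so the tightest bound is O(n log n).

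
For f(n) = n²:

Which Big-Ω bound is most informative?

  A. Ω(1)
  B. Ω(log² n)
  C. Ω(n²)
C

f(n) = n² is Ω(n²).
All listed options are valid Big-Ω bounds (lower bounds),
but Ω(n²) is the tightest (largest valid bound).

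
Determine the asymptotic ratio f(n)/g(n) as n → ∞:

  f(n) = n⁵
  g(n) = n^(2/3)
∞

Since n⁵ (O(n⁵)) grows faster than n^(2/3) (O(n^(2/3))),
the ratio f(n)/g(n) → ∞ as n → ∞.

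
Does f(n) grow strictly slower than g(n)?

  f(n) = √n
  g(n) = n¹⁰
True

f(n) = √n is O(√n), and g(n) = n¹⁰ is O(n¹⁰).
Since O(√n) grows strictly slower than O(n¹⁰), f(n) = o(g(n)) is true.
This means lim(n→∞) f(n)/g(n) = 0.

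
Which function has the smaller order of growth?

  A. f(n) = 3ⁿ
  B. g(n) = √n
B

f(n) = 3ⁿ is O(3ⁿ), while g(n) = √n is O(√n).
Since O(√n) grows slower than O(3ⁿ), g(n) is dominated.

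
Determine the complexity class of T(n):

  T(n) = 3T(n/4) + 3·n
Θ(n)

Master Theorem: a = 3, b = 4, f(n) = 3·n.
Compute the critical exponent d = log₄(3) = 0.792.
Compare f(n) = Θ(n) against n^d:
  k = 1 > d = 0.792, so f(n) = Ω(n^(d+ε)) — Case 3.
  Regularity: a·(n/b)^1/n^1 = a/b^1 = 3/4 < 1 ✓.
  The top-level work dominates: T(n) = Θ(f(n)) = Θ(n).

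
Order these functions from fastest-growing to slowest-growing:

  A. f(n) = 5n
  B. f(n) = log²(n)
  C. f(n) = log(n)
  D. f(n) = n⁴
D > A > B > C

Comparing growth rates:
D = n⁴ is O(n⁴)
A = 5n is O(n)
B = log²(n) is O(log² n)
C = log(n) is O(log n)

Therefore, the order from fastest to slowest is: D > A > B > C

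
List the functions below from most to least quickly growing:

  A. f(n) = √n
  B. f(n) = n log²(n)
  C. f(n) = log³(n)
B > A > C

Comparing growth rates:
B = n log²(n) is O(n log² n)
A = √n is O(√n)
C = log³(n) is O(log³ n)

Therefore, the order from fastest to slowest is: B > A > C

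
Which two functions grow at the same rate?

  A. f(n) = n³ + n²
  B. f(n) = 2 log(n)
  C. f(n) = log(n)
B and C

Examining each function:
  A. n³ + n² is O(n³)
  B. 2 log(n) is O(log n)
  C. log(n) is O(log n)

Functions B and C both have the same complexity class.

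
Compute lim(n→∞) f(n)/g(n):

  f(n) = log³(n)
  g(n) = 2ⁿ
0

Since log³(n) (O(log³ n)) grows slower than 2ⁿ (O(2ⁿ)),
the ratio f(n)/g(n) → 0 as n → ∞.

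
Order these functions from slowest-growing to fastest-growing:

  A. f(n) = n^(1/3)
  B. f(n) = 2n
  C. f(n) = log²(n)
C < A < B

Comparing growth rates:
C = log²(n) is O(log² n)
A = n^(1/3) is O(n^(1/3))
B = 2n is O(n)

Therefore, the order from slowest to fastest is: C < A < B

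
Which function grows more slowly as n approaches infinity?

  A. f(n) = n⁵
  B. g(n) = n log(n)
B

f(n) = n⁵ is O(n⁵), while g(n) = n log(n) is O(n log n).
Since O(n log n) grows slower than O(n⁵), g(n) is dominated.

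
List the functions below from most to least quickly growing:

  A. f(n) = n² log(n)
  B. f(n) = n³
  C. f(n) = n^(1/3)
B > A > C

Comparing growth rates:
B = n³ is O(n³)
A = n² log(n) is O(n² log n)
C = n^(1/3) is O(n^(1/3))

Therefore, the order from fastest to slowest is: B > A > C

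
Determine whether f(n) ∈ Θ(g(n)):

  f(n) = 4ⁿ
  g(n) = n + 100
False

f(n) = 4ⁿ is O(4ⁿ), and g(n) = n + 100 is O(n).
Since they have different growth rates, f(n) = Θ(g(n)) is false.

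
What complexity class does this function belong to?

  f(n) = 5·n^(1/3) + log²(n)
O(n^(1/3))

The dominant term in 5·n^(1/3) + log²(n) is 5·n^(1/3), which is Θ(n^(1/3)).
Lower-order terms (log²(n)) are asymptotically negligible.
Constants are absorbed, so the tightest bound is O(n^(1/3)).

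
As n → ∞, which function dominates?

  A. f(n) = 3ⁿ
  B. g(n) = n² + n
A

f(n) = 3ⁿ is O(3ⁿ), while g(n) = n² + n is O(n²).
Since O(3ⁿ) grows faster than O(n²), f(n) dominates.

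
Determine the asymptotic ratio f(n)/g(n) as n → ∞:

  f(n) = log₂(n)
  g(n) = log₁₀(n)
1 + log(5)/log(2)

Since log₂(n) and log₁₀(n) have the same growth rate (O(log n)),
the ratio converges to a constant: 1 + log(5)/log(2).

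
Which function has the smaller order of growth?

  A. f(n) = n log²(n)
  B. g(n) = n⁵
A

f(n) = n log²(n) is O(n log² n), while g(n) = n⁵ is O(n⁵).
Since O(n log² n) grows slower than O(n⁵), f(n) is dominated.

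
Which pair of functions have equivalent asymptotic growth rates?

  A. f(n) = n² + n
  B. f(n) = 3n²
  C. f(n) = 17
A and B

Examining each function:
  A. n² + n is O(n²)
  B. 3n² is O(n²)
  C. 17 is O(1)

Functions A and B both have the same complexity class.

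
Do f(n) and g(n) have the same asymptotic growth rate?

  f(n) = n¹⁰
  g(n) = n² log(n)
False

f(n) = n¹⁰ is O(n¹⁰), and g(n) = n² log(n) is O(n² log n).
Since they have different growth rates, f(n) = Θ(g(n)) is false.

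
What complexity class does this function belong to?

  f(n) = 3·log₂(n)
O(log n)

The dominant term in 3·log₂(n) is 3·log₂(n), which is Θ(log n).
Constants are absorbed, so the tightest bound is O(log n).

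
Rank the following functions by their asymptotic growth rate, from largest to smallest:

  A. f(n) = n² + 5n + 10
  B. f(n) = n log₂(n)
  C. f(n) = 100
A > B > C

Comparing growth rates:
A = n² + 5n + 10 is O(n²)
B = n log₂(n) is O(n log n)
C = 100 is O(1)

Therefore, the order from fastest to slowest is: A > B > C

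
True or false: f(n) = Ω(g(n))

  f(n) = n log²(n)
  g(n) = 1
True

f(n) = n log²(n) is O(n log² n), and g(n) = 1 is O(1).
Since O(n log² n) grows at least as fast as O(1), f(n) = Ω(g(n)) is true.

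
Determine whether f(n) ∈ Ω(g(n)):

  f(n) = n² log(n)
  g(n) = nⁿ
False

f(n) = n² log(n) is O(n² log n), and g(n) = nⁿ is O(nⁿ).
Since O(n² log n) grows slower than O(nⁿ), f(n) = Ω(g(n)) is false.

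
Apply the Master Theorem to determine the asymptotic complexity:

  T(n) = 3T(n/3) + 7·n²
Θ(n²)

Master Theorem: a = 3, b = 3, f(n) = 7·n².
Compute the critical exponent d = log₃(3) = 1.
Compare f(n) = Θ(n²) against n^d:
  k = 2 > d = 1, so f(n) = Ω(n^(d+ε)) — Case 3.
  Regularity: a·(n/b)^2/n^2 = a/b^2 = 3/9 < 1 ✓.
  The top-level work dominates: T(n) = Θ(f(n)) = Θ(n²).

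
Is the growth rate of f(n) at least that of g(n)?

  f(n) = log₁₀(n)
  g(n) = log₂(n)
True

f(n) = log₁₀(n) and g(n) = log₂(n) are both O(log n).
Big-Ω permits equal growth rates (f ≥ c·g for some c > 0), so f(n) = Ω(g(n)) is true.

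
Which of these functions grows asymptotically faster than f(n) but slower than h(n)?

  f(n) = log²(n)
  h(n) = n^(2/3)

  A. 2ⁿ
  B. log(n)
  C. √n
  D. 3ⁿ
C

We need g(n) with log²(n) = o(g(n)) and g(n) = o(n^(2/3)), i.e. O(log² n) ≺ g ≺ O(n^(2/3)).
Check each option:
  A. 2ⁿ — O(2ⁿ) does not grow strictly slower than h(n)
  B. log(n) — O(log n) does not grow strictly faster than f(n)
  C. √n — O(√n) is strictly between O(log² n) and O(n^(2/3)) ✓
  D. 3ⁿ — O(3ⁿ) does not grow strictly slower than h(n)

Only option C (√n) lies strictly between.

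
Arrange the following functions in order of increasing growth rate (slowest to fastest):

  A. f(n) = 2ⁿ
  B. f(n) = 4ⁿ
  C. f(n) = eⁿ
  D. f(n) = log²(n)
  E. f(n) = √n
D < E < A < C < B

Comparing growth rates:
D = log²(n) is O(log² n)
E = √n is O(√n)
A = 2ⁿ is O(2ⁿ)
C = eⁿ is O(eⁿ)
B = 4ⁿ is O(4ⁿ)

Therefore, the order from slowest to fastest is: D < E < A < C < B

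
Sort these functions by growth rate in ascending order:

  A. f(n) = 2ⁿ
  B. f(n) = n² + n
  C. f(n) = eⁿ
B < A < C

Comparing growth rates:
B = n² + n is O(n²)
A = 2ⁿ is O(2ⁿ)
C = eⁿ is O(eⁿ)

Therefore, the order from slowest to fastest is: B < A < C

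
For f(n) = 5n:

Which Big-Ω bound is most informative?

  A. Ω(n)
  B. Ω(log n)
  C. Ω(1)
A

f(n) = 5n is Ω(n).
All listed options are valid Big-Ω bounds (lower bounds),
but Ω(n) is the tightest (largest valid bound).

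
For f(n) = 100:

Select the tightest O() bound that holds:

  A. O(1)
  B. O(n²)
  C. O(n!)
A

f(n) = 100 is O(1).
All listed options are valid Big-O bounds (upper bounds),
but O(1) is the tightest (smallest valid bound).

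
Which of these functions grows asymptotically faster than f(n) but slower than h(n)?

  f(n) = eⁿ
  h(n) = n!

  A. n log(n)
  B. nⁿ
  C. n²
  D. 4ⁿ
D

We need g(n) with eⁿ = o(g(n)) and g(n) = o(n!), i.e. O(eⁿ) ≺ g ≺ O(n!).
Check each option:
  A. n log(n) — O(n log n) does not grow strictly faster than f(n)
  B. nⁿ — O(nⁿ) does not grow strictly slower than h(n)
  C. n² — O(n²) does not grow strictly faster than f(n)
  D. 4ⁿ — O(4ⁿ) is strictly between O(eⁿ) and O(n!) ✓

Only option D (4ⁿ) lies strictly between.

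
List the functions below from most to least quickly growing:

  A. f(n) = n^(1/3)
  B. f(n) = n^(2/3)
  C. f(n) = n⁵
C > B > A

Comparing growth rates:
C = n⁵ is O(n⁵)
B = n^(2/3) is O(n^(2/3))
A = n^(1/3) is O(n^(1/3))

Therefore, the order from fastest to slowest is: C > B > A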